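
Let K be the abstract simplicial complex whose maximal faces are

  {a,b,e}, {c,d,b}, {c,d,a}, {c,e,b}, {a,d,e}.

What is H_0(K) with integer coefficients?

Order the vertices as a < b < c < d < e. Listing each simplex with vertices in this order, K has dimension 2 with simplices:

  0-simplices (5): a, b, c, d, e
  1-simplices (10): ab, ac, ad, ae, bc, bd, be, cd, ce, de
  2-simplices (5): abe, acd, ade, bcd, bce

so the chain groups are C_0 ≅ Z^5, C_1 ≅ Z^10, C_2 ≅ Z^5.

Boundary ∂_1: C_1 → C_0 is given by ∂[p,q] = [q] − [p]. For instance
  ∂ab = b − a.
The 5×10 boundary matrix has rank 4 and Smith normal form diag(1,1,1,1).

Boundary ∂_2: C_2 → C_1 sends each 2-simplex [p,q,r] to [q,r] − [p,r] + [p,q]. For instance
  ∂bce = ce − be + bc,
  ∂bcd = cd − bd + bc.
This gives a 10×5 integer matrix of rank 5; reducing to Smith normal form yields diagonal entries (1,1,1,1,1).

From H_k ≅ ker(∂_k) / im(∂_{k+1}) we obtain:

  H_0: rank C_0 − rank ∂_1 = 5 − 4 = 1, and the invariant factors of ∂_1 are all 1, so H_0 = Z.

H_0 ≅ Z.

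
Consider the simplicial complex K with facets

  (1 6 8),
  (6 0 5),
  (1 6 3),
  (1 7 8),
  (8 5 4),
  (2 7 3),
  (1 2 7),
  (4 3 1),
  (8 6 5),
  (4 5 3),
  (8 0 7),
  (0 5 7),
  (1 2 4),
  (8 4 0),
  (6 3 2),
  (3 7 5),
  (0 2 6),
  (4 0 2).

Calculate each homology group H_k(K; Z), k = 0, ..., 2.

H_0 ≅ Z,  H_1 ≅ Z ⊕ Z/2,  H_2 = 0.

K has 9 vertices, 27 edges, 18 triangles.
rank ∂_0 = 0, rank ∂_1 = 8 ⇒ b_0 = 9 − 0 − 8 = 1; all invariant factors of ∂_1 are 1 so no torsion. So H_0 ≅ Z.
rank ∂_1 = 8, rank ∂_2 = 18 ⇒ b_1 = 27 − 8 − 18 = 1; ∂_2 has invariant factor(s) [2] giving torsion. So H_1 ≅ Z ⊕ Z/2.
rank ∂_2 = 18, rank ∂_3 = 0 ⇒ b_2 = 18 − 18 − 0 = 0. So H_2 ≅ 0.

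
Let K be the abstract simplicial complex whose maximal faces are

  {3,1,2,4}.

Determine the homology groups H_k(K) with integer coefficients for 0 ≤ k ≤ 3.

We work with the vertex ordering 1 < 2 < 3 < 4. The simplices of K, each written with vertices in increasing order, are:

  0-simplices (4): [1], [2], [3], [4]
  1-simplices (6): [1,2], [1,3], [1,4], [2,3], [2,4], [3,4]
  2-simplices (4): [1,2,3], [1,2,4], [1,3,4], [2,3,4]
  3-simplices (1): [1,2,3,4]

Hence C_0 ≅ Z^4, C_1 ≅ Z^6, C_2 ≅ Z^4, C_3 ≅ Z^1.

The boundary map ∂_1: C_1 → C_0 maps an edge to its endpoints' difference, ∂[p,q] = q − p. For instance
  ∂[1,3] = [3] − [1].
This gives a 4×6 integer matrix of rank 3; reducing to Smith normal form yields diagonal entries (1,1,1).

∂_2: C_2 → C_1 sends each 2-simplex [p,q,r] to [q,r] − [p,r] + [p,q]. For instance
  ∂[1,2,3] = [2,3] − [1,3] + [1,2],
  ∂[1,2,4] = [2,4] − [1,4] + [1,2].
The 6×4 boundary matrix has rank 3 and Smith normal form diag(1,1,1).

The boundary map ∂_3: C_3 → C_2 sends each 3-simplex σ to the alternating sum Σ_i (−1)^i (σ with its i-th vertex removed). For instance
  ∂[1,2,3,4] = [2,3,4] − [1,3,4] + [1,2,4] − [1,2,3].
This gives a 4×1 integer matrix of rank 1; reducing to Smith normal form yields diagonal entries (1).

Computing H_k = (kernel of ∂_k) / (image of ∂_{k+1}):

  H_0: rank C_0 − rank ∂_1 = 4 − 3 = 1, and the invariant factors of ∂_1 are all 1, so H_0 ≅ Z.
  H_1: rank ker ∂_1 − rank ∂_2 = (6 − 3) − 3 = 0, and the invariant factors of ∂_2 are all 1, so H_1 ≅ 0.
  H_2: rank ker ∂_2 − rank ∂_3 = (4 − 3) − 1 = 0, and the invariant factors of ∂_3 are all 1, so H_2 ≅ 0.
  H_3: rank ker ∂_3 − rank ∂_4 = (1 − 1) − 0 = 0, and there is no ∂_4, so H_3 ≅ 0.

(K is a triangulation of the 3-simplex.)

H_0 = Z,  H_1 = 0,  H_2 = 0,  H_3 = 0.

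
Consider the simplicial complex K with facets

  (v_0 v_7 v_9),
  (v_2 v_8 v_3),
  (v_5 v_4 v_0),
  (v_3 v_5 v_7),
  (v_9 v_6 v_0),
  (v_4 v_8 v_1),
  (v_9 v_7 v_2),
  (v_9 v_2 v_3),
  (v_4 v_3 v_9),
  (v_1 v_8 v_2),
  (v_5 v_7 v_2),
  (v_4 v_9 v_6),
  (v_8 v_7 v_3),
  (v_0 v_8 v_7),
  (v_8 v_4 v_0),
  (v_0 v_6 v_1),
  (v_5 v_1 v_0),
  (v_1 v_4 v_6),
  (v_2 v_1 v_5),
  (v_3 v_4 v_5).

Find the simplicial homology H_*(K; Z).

H_0 = Z,  H_1 = Z ⊕ Z/2,  H_2 = 0.

Order the vertices as v_0 < v_1 < v_2 < v_3 < v_4 < v_5 < v_6 < v_7 < v_8 < v_9. Listing each simplex with vertices in this order, K has dimension 2 with simplices:

  0-simplices (10): [v_0], [v_1], [v_2], [v_3], [v_4], [v_5], [v_6], [v_7], [v_8], [v_9]
  1-simplices (30): (30 of them)
  2-simplices (20): (20 of them)

Hence C_0 ≅ Z^10, C_1 ≅ Z^30, C_2 ≅ Z^20.

Boundary ∂_1: C_1 → C_0 sends each edge [p,q] (with p < q) to q − p.
The 10×30 boundary matrix has rank 9 and Smith normal form diag(1,1,1,1,1,1,1,1,1).

∂_2: C_2 → C_1 acts by ∂[p,q,r] = [q,r] − [p,r] + [p,q]. For instance
  ∂[v_2,v_7,v_9] = [v_7,v_9] − [v_2,v_9] + [v_2,v_7],
  ∂[v_3,v_5,v_7] = [v_5,v_7] − [v_3,v_7] + [v_3,v_5].
The 30×20 boundary matrix has rank 20 and Smith normal form diag(1,1,1,1,1,1,1,1,1,1,1,1,1,1,1,1,1,1,1,2).

Computing H_k = (kernel of ∂_k) / (image of ∂_{k+1}):

  H_0: rank C_0 − rank ∂_1 = 10 − 9 = 1, and the invariant factors of ∂_1 are all 1, so H_0 = Z.
  H_1: rank ker ∂_1 − rank ∂_2 = (30 − 9) − 20 = 1, and ∂_2 has invariant factor 2 > 1, so H_1 = Z ⊕ Z/2.
  H_2: rank ker ∂_2 − rank ∂_3 = (20 − 20) − 0 = 0, and there is no ∂_3, so H_2 = 0.

As a check, the Euler characteristic is 10 − 30 + 20 = 0, which agrees with 1 − 1 + 0 = 0.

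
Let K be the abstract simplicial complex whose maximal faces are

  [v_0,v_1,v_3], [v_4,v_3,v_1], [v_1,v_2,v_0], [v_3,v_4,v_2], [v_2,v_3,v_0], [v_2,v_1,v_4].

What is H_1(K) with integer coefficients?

Order the vertices as v_0 < v_1 < v_2 < v_3 < v_4. Listing each simplex with vertices in this order, K has dimension 2 with simplices:

  0-simplices (5): [v_0], [v_1], [v_2], [v_3], [v_4]
  1-simplices (9): [v_0,v_1], [v_0,v_2], [v_0,v_3], [v_1,v_2], [v_1,v_3], [v_1,v_4], [v_2,v_3], [v_2,v_4], [v_3,v_4]
  2-simplices (6): [v_0,v_1,v_2], [v_0,v_1,v_3], [v_0,v_2,v_3], [v_1,v_2,v_4], [v_1,v_3,v_4], [v_2,v_3,v_4]

Hence C_0 ≅ Z^5, C_1 ≅ Z^9, C_2 ≅ Z^6.

The boundary map ∂_1: C_1 → C_0 sends each edge [p,q] (with p < q) to q − p. For instance
  ∂[v_0,v_3] = [v_3] − [v_0].
The resulting 5×9 matrix has rank 4, and its Smith normal form has invariant factors (1,1,1,1).

∂_2: C_2 → C_1 maps a triangle to the signed sum of its edges. For instance
  ∂[v_2,v_3,v_4] = [v_3,v_4] − [v_2,v_4] + [v_2,v_3],
  ∂[v_0,v_1,v_3] = [v_1,v_3] − [v_0,v_3] + [v_0,v_1].
This gives a 9×6 integer matrix of rank 5; reducing to Smith normal form yields diagonal entries (1,1,1,1,1).

Computing H_k = (kernel of ∂_k) / (image of ∂_{k+1}):

  H_1: rank ker ∂_1 − rank ∂_2 = (9 − 4) − 5 = 0, and the invariant factors of ∂_2 are all 1, so H_1 = 0.

(K is a triangulation of the 2-sphere S^2.)

H_1 ≅ 0.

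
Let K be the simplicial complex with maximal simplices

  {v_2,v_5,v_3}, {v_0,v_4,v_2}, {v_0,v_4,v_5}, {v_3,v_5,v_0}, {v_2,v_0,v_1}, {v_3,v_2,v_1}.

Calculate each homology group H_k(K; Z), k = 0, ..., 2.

Take the total order v_0 < v_1 < v_2 < v_3 < v_4 < v_5 on the vertex set. Then K (dimension 2) consists of the simplices:

  0-simplices (6): [v_0], [v_1], [v_2], [v_3], [v_4], [v_5]
  1-simplices (12): [v_0,v_1], [v_0,v_2], [v_0,v_3], [v_0,v_4], [v_0,v_5], [v_1,v_2], [v_1,v_3], [v_2,v_3], [v_2,v_4], [v_2,v_5], [v_3,v_5], [v_4,v_5]
  2-simplices (6): [v_0,v_1,v_2], [v_0,v_2,v_4], [v_0,v_3,v_5], [v_0,v_4,v_5], [v_1,v_2,v_3], [v_2,v_3,v_5]

Hence C_0 ≅ Z^6, C_1 ≅ Z^12, C_2 ≅ Z^6.

∂_1: C_1 → C_0 maps an edge to its endpoints' difference, ∂[p,q] = q − p.
As a 6×12 matrix over Z this has rank 5, with invariant factors (1,1,1,1,1).

Boundary ∂_2: C_2 → C_1 acts by ∂[p,q,r] = [q,r] − [p,r] + [p,q]. For instance
  ∂[v_0,v_4,v_5] = [v_4,v_5] − [v_0,v_5] + [v_0,v_4],
  ∂[v_0,v_1,v_2] = [v_1,v_2] − [v_0,v_2] + [v_0,v_1].
The 12×6 boundary matrix has rank 6 and Smith normal form diag(1,1,1,1,1,1).

Reading off H_k = ker ∂_k / im ∂_{k+1}:

  H_0: rank C_0 − rank ∂_1 = 6 − 5 = 1, and the invariant factors of ∂_1 are all 1, so H_0 ≅ Z.
  H_1: rank ker ∂_1 − rank ∂_2 = (12 − 5) − 6 = 1, and the invariant factors of ∂_2 are all 1, so H_1 ≅ Z.
  H_2: rank ker ∂_2 − rank ∂_3 = (6 − 6) − 0 = 0, and there is no ∂_3, so H_2 ≅ 0.

As a check, the Euler characteristic is 6 − 12 + 6 = 0, which agrees with 1 − 1 + 0 = 0.

H_0 ≅ Z,  H_1 ≅ Z,  H_2 = 0.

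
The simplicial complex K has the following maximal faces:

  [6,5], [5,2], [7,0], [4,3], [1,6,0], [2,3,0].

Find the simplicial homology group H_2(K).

Take the total order 0 < 1 < 2 < 3 < 4 < 5 < 6 < 7 on the vertex set. Then K (dimension 2) consists of the simplices:

  0-simplices (8): [0], [1], [2], [3], [4], [5], [6], [7]
  1-simplices (10): [0,1], [0,2], [0,3], [0,6], [0,7], [1,6], [2,3], [2,5], [3,4], [5,6]
  2-simplices (2): [0,1,6], [0,2,3]

so the chain groups are C_0 ≅ Z^8, C_1 ≅ Z^10, C_2 ≅ Z^2.

The boundary map ∂_1: C_1 → C_0 sends each edge [p,q] (with p < q) to q − p.
As a 8×10 matrix over Z this has rank 7, with invariant factors (1,1,1,1,1,1,1).

Boundary ∂_2: C_2 → C_1 maps a triangle to the signed sum of its edges. For instance
  ∂[0,1,6] = [1,6] − [0,6] + [0,1],
  ∂[0,2,3] = [2,3] − [0,3] + [0,2].
The resulting 10×2 matrix has rank 2, and its Smith normal form has invariant factors (1,1).

Reading off H_k = ker ∂_k / im ∂_{k+1}:

  H_2: rank ker ∂_2 − rank ∂_3 = (2 − 2) − 0 = 0, and there is no ∂_3, so H_2 ≅ 0.

H_2 ≅ 0.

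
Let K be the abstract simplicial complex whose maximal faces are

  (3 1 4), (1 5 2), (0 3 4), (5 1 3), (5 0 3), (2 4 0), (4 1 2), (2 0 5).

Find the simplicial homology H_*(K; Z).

Order the vertices as 0 < 1 < 2 < 3 < 4 < 5. Listing each simplex with vertices in this order, K has dimension 2 with simplices:

  0-simplices (6): [0], [1], [2], [3], [4], [5]
  1-simplices (12): [0,2], [0,3], [0,4], [0,5], [1,2], [1,3], [1,4], [1,5], [2,4], [2,5], [3,4], [3,5]
  2-simplices (8): [0,2,4], [0,2,5], [0,3,4], [0,3,5], [1,2,4], [1,2,5], [1,3,4], [1,3,5]

giving chain groups C_0 ≅ Z^6, C_1 ≅ Z^12, C_2 ≅ Z^8.

Boundary ∂_1: C_1 → C_0 maps an edge to its endpoints' difference, ∂[p,q] = q − p.
The 6×12 boundary matrix has rank 5 and Smith normal form diag(1,1,1,1,1).

The boundary map ∂_2: C_2 → C_1 acts by ∂[p,q,r] = [q,r] − [p,r] + [p,q]. For instance
  ∂[0,2,4] = [2,4] − [0,4] + [0,2],
  ∂[0,3,5] = [3,5] − [0,5] + [0,3].
As a 12×8 matrix over Z this has rank 7, with invariant factors (1,1,1,1,1,1,1).

Computing H_k = (kernel of ∂_k) / (image of ∂_{k+1}):

  H_0: rank C_0 − rank ∂_1 = 6 − 5 = 1, and the invariant factors of ∂_1 are all 1, so H_0 ≅ Z.
  H_1: rank ker ∂_1 − rank ∂_2 = (12 − 5) − 7 = 0, and the invariant factors of ∂_2 are all 1, so H_1 ≅ 0.
  H_2: rank ker ∂_2 − rank ∂_3 = (8 − 7) − 0 = 1, and there is no ∂_3, so H_2 ≅ Z.

H_0 ≅ Z,  H_1 = 0,  H_2 ≅ Z.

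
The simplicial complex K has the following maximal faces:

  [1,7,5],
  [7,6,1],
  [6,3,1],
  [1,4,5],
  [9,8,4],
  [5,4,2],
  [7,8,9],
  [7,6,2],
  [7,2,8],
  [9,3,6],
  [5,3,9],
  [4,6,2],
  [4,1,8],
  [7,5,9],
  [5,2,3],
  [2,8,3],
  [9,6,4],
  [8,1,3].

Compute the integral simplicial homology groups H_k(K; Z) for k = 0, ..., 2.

Take the total order 1 < 2 < 3 < 4 < 5 < 6 < 7 < 8 < 9 on the vertex set. Then K (dimension 2) consists of the simplices:

  0-simplices (9): [1], [2], [3], [4], [5], [6], [7], [8], [9]
  1-simplices (27): (27 of them)
  2-simplices (18): [1,3,6], [1,3,8], [1,4,5], [1,4,8], [1,5,7], [1,6,7], [2,3,5], [2,3,8], [2,4,5], [2,4,6], [2,6,7], [2,7,8], [3,5,9], [3,6,9], [4,6,9], [4,8,9], [5,7,9], [7,8,9]

so the chain groups are C_0 ≅ Z^9, C_1 ≅ Z^27, C_2 ≅ Z^18.

∂_1: C_1 → C_0 sends each edge [p,q] (with p < q) to q − p.
The 9×27 boundary matrix has rank 8 and Smith normal form diag(1,1,1,1,1,1,1,1).

∂_2: C_2 → C_1 sends each 2-simplex [p,q,r] to [q,r] − [p,r] + [p,q]. For instance
  ∂[2,7,8] = [7,8] − [2,8] + [2,7],
  ∂[2,6,7] = [6,7] − [2,7] + [2,6].
The resulting 27×18 matrix has rank 17, and its Smith normal form has invariant factors (1,1,1,1,1,1,1,1,1,1,1,1,1,1,1,1,1).

Reading off H_k = ker ∂_k / im ∂_{k+1}:

  H_0: rank C_0 − rank ∂_1 = 9 − 8 = 1, and the invariant factors of ∂_1 are all 1, so H_0 ≅ Z.
  H_1: rank ker ∂_1 − rank ∂_2 = (27 − 8) − 17 = 2, and the invariant factors of ∂_2 are all 1, so H_1 ≅ Z^2.
  H_2: rank ker ∂_2 − rank ∂_3 = (18 − 17) − 0 = 1, and there is no ∂_3, so H_2 ≅ Z.

H_0 ≅ Z,  H_1 ≅ Z^2,  H_2 ≅ Z.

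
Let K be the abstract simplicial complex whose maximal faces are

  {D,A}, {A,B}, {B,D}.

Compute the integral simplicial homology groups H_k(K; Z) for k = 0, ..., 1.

Fix the vertex order A < B < D and write every simplex with vertices in increasing order. Then dim K = 1 and the simplices of K are:

  0-simplices (3): A, B, D
  1-simplices (3): AB, AD, BD

so the chain groups are C_0 ≅ Z^3, C_1 ≅ Z^3.

The boundary map ∂_1: C_1 → C_0 sends each edge [p,q] (with p < q) to q − p.
This gives a 3×3 integer matrix of rank 2; reducing to Smith normal form yields diagonal entries (1,1).

From H_k ≅ ker(∂_k) / im(∂_{k+1}) we obtain:

  H_0: rank C_0 − rank ∂_1 = 3 − 2 = 1, and the invariant factors of ∂_1 are all 1, so H_0 ≅ Z.
  H_1: rank ker ∂_1 − rank ∂_2 = (3 − 2) − 0 = 1, and there is no ∂_2, so H_1 ≅ Z.

As a check, the Euler characteristic is 3 − 3 = 0, which agrees with 1 − 1 = 0.
(K is a triangulation of the circle S^1.)

H_0 = Z,  H_1 = Z.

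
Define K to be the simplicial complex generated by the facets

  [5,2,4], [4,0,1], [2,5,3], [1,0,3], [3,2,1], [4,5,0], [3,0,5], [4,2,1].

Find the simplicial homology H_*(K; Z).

H_0 ≅ Z,  H_1 = 0,  H_2 ≅ Z.

Take the total order 0 < 1 < 2 < 3 < 4 < 5 on the vertex set. Then K (dimension 2) consists of the simplices:

  0-simplices (6): [0], [1], [2], [3], [4], [5]
  1-simplices (12): [0,1], [0,3], [0,4], [0,5], [1,2], [1,3], [1,4], [2,3], [2,4], [2,5], [3,5], [4,5]
  2-simplices (8): [0,1,3], [0,1,4], [0,3,5], [0,4,5], [1,2,3], [1,2,4], [2,3,5], [2,4,5]

giving chain groups C_0 ≅ Z^6, C_1 ≅ Z^12, C_2 ≅ Z^8.

Boundary ∂_1: C_1 → C_0 sends each edge [p,q] (with p < q) to q − p. For instance
  ∂[0,4] = [4] − [0].
As a 6×12 matrix over Z this has rank 5, with invariant factors (1,1,1,1,1).

Boundary ∂_2: C_2 → C_1 maps a triangle to the signed sum of its edges. For instance
  ∂[2,3,5] = [3,5] − [2,5] + [2,3],
  ∂[0,1,3] = [1,3] − [0,3] + [0,1].
The resulting 12×8 matrix has rank 7, and its Smith normal form has invariant factors (1,1,1,1,1,1,1).

From H_k ≅ ker(∂_k) / im(∂_{k+1}) we obtain:

  H_0: rank C_0 − rank ∂_1 = 6 − 5 = 1, and the invariant factors of ∂_1 are all 1, so H_0 = Z.
  H_1: rank ker ∂_1 − rank ∂_2 = (12 − 5) − 7 = 0, and the invariant factors of ∂_2 are all 1, so H_1 = 0.
  H_2: rank ker ∂_2 − rank ∂_3 = (8 − 7) − 0 = 1, and there is no ∂_3, so H_2 = Z.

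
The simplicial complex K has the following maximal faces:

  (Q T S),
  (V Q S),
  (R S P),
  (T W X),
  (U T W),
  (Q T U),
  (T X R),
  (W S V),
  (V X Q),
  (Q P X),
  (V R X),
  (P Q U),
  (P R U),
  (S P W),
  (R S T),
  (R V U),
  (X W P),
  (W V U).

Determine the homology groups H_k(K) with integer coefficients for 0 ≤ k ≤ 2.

H_0 = Z,  H_1 = Z^2,  H_2 = Z.

Order the vertices as P < Q < R < S < T < U < V < W < X. Listing each simplex with vertices in this order, K has dimension 2 with simplices:

  0-simplices (9): P, Q, R, S, T, U, V, W, X
  1-simplices (27): PQ, PR, PS, PU, PW, PX, QS, QT, QU, QV, QX, RS, RT, RU, RV, RX, ST, SV, SW, TU, TW, TX, UV, UW, VW, VX, WX
  2-simplices (18): PQU, PQX, PRS, PRU, PSW, PWX, QST, QSV, QTU, QVX, RST, RTX, RUV, RVX, SVW, TUW, TWX, UVW

Hence C_0 ≅ Z^9, C_1 ≅ Z^27, C_2 ≅ Z^18.

∂_1: C_1 → C_0 is given by ∂[p,q] = [q] − [p].
The resulting 9×27 matrix has rank 8, and its Smith normal form has invariant factors (1,1,1,1,1,1,1,1).

Boundary ∂_2: C_2 → C_1 maps a triangle to the signed sum of its edges. For instance
  ∂TUW = UW − TW + TU,
  ∂QSV = SV − QV + QS.
The 27×18 boundary matrix has rank 17 and Smith normal form diag(1,1,1,1,1,1,1,1,1,1,1,1,1,1,1,1,1).

Now H_k = ker ∂_k / im ∂_{k+1}, so:

  H_0: rank C_0 − rank ∂_1 = 9 − 8 = 1, and the invariant factors of ∂_1 are all 1, so H_0 = Z.
  H_1: rank ker ∂_1 − rank ∂_2 = (27 − 8) − 17 = 2, and the invariant factors of ∂_2 are all 1, so H_1 = Z^2.
  H_2: rank ker ∂_2 − rank ∂_3 = (18 − 17) − 0 = 1, and there is no ∂_3, so H_2 = Z.

(K is a triangulation of the torus T^2.)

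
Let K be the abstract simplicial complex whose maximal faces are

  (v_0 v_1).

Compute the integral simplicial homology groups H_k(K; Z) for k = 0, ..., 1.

H_0 = Z,  H_1 = 0.

Fix the vertex order v_0 < v_1 and write every simplex with vertices in increasing order. Then dim K = 1 and the simplices of K are:

  0-simplices (2): [v_0], [v_1]
  1-simplices (1): [v_0,v_1]

Hence C_0 ≅ Z^2, C_1 ≅ Z^1.

The boundary map ∂_1: C_1 → C_0 maps an edge to its endpoints' difference, ∂[p,q] = q − p.
The 2×1 boundary matrix has rank 1 and Smith normal form diag(1).

Now H_k = ker ∂_k / im ∂_{k+1}, so:

  H_0: rank C_0 − rank ∂_1 = 2 − 1 = 1, and the invariant factors of ∂_1 are all 1, so H_0 ≅ Z.
  H_1: rank ker ∂_1 − rank ∂_2 = (1 − 1) − 0 = 0, and there is no ∂_2, so H_1 ≅ 0.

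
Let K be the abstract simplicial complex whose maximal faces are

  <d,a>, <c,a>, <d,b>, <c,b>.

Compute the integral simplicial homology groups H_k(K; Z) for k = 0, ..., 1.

Fix the vertex order a < b < c < d and write every simplex with vertices in increasing order. Then dim K = 1 and the simplices of K are:

  0-simplices (4): a, b, c, d
  1-simplices (4): ac, ad, bc, bd

Hence C_0 ≅ Z^4, C_1 ≅ Z^4.

The boundary map ∂_1: C_1 → C_0 is given by ∂[p,q] = [q] − [p]. For instance
  ∂ad = d − a.
As a 4×4 matrix over Z this has rank 3, with invariant factors (1,1,1).

Computing H_k = (kernel of ∂_k) / (image of ∂_{k+1}):

  H_0: rank C_0 − rank ∂_1 = 4 − 3 = 1, and the invariant factors of ∂_1 are all 1, so H_0 = Z.
  H_1: rank ker ∂_1 − rank ∂_2 = (4 − 3) − 0 = 1, and there is no ∂_2, so H_1 = Z.

H_0 ≅ Z,  H_1 ≅ Z.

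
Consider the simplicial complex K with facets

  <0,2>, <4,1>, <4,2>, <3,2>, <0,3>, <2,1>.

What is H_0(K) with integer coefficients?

Order the vertices as 0 < 1 < 2 < 3 < 4. Listing each simplex with vertices in this order, K has dimension 1 with simplices:

  0-simplices (5): [0], [1], [2], [3], [4]
  1-simplices (6): [0,2], [0,3], [1,2], [1,4], [2,3], [2,4]

giving chain groups C_0 ≅ Z^5, C_1 ≅ Z^6.

∂_1: C_1 → C_0 sends each edge [p,q] (with p < q) to q − p. For instance
  ∂[0,2] = [2] − [0].
The 5×6 boundary matrix has rank 4 and Smith normal form diag(1,1,1,1).

Now H_k = ker ∂_k / im ∂_{k+1}, so:

  H_0: rank C_0 − rank ∂_1 = 5 − 4 = 1, and the invariant factors of ∂_1 are all 1, so H_0 = Z.

(K is a triangulation of a wedge of 2 circles.)

H_0 ≅ Z.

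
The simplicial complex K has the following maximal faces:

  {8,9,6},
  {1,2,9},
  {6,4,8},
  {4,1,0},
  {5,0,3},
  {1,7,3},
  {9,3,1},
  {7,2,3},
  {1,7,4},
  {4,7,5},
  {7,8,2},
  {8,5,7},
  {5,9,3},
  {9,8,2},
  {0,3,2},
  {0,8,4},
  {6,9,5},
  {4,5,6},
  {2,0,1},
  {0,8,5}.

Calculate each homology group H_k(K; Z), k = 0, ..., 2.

H_0 ≅ Z,  H_1 ≅ Z ⊕ Z_2,  H_2 = 0.

K has 10 vertices, 30 edges, 20 triangles.
rank ∂_0 = 0, rank ∂_1 = 9 ⇒ b_0 = 10 − 0 − 9 = 1; all invariant factors of ∂_1 are 1 so no torsion. So H_0 ≅ Z.
rank ∂_1 = 9, rank ∂_2 = 20 ⇒ b_1 = 30 − 9 − 20 = 1; ∂_2 has invariant factor(s) [2] giving torsion. So H_1 ≅ Z ⊕ Z_2.
rank ∂_2 = 20, rank ∂_3 = 0 ⇒ b_2 = 20 − 20 − 0 = 0. So H_2 ≅ 0.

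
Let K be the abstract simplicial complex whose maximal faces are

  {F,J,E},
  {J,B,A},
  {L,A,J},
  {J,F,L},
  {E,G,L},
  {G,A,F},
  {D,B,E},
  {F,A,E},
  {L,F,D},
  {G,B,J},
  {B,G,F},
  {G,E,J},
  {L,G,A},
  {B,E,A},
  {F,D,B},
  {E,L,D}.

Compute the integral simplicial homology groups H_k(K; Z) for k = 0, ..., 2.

Order the vertices as A < B < D < E < F < G < J < L. Listing each simplex with vertices in this order, K has dimension 2 with simplices:

  0-simplices (8): A, B, D, E, F, G, J, L
  1-simplices (24): AB, AE, AF, AG, AJ, AL, BD, BE, BF, BG, BJ, DE, DF, DL, EF, EG, EJ, EL, FG, FJ, FL, GJ, GL, JL
  2-simplices (16): ABE, ABJ, AEF, AFG, AGL, AJL, BDE, BDF, BFG, BGJ, DEL, DFL, EFJ, EGJ, EGL, FJL

giving chain groups C_0 ≅ Z^8, C_1 ≅ Z^24, C_2 ≅ Z^16.

Boundary ∂_1: C_1 → C_0 is given by ∂[p,q] = [q] − [p]. For instance
  ∂FJ = J − F.
The resulting 8×24 matrix has rank 7, and its Smith normal form has invariant factors (1,1,1,1,1,1,1).

The boundary map ∂_2: C_2 → C_1 sends each 2-simplex [p,q,r] to [q,r] − [p,r] + [p,q]. For instance
  ∂DFL = FL − DL + DF,
  ∂BGJ = GJ − BJ + BG.
This gives a 24×16 integer matrix of rank 15; reducing to Smith normal form yields diagonal entries (1,1,1,1,1,1,1,1,1,1,1,1,1,1,1).

Now H_k = ker ∂_k / im ∂_{k+1}, so:

  H_0: rank C_0 − rank ∂_1 = 8 − 7 = 1, and the invariant factors of ∂_1 are all 1, so H_0 = Z.
  H_1: rank ker ∂_1 − rank ∂_2 = (24 − 7) − 15 = 2, and the invariant factors of ∂_2 are all 1, so H_1 = Z^2.
  H_2: rank ker ∂_2 − rank ∂_3 = (16 − 15) − 0 = 1, and there is no ∂_3, so H_2 = Z.

H_0 = Z,  H_1 = Z^2,  H_2 = Z.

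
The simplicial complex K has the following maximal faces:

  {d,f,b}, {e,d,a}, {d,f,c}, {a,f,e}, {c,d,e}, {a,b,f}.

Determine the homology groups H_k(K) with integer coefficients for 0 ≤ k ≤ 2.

Fix the vertex order a < b < c < d < e < f and write every simplex with vertices in increasing order. Then dim K = 2 and the simplices of K are:

  0-simplices (6): a, b, c, d, e, f
  1-simplices (12): ab, ad, ae, af, bd, bf, cd, ce, cf, de, df, ef
  2-simplices (6): abf, ade, aef, bdf, cde, cdf

giving chain groups C_0 ≅ Z^6, C_1 ≅ Z^12, C_2 ≅ Z^6.

Boundary ∂_1: C_1 → C_0 sends each edge [p,q] (with p < q) to q − p.
The resulting 6×12 matrix has rank 5, and its Smith normal form has invariant factors (1,1,1,1,1).

Boundary ∂_2: C_2 → C_1 acts by ∂[p,q,r] = [q,r] − [p,r] + [p,q]. For instance
  ∂cdf = df − cf + cd,
  ∂abf = bf − af + ab.
This gives a 12×6 integer matrix of rank 6; reducing to Smith normal form yields diagonal entries (1,1,1,1,1,1).

Now H_k = ker ∂_k / im ∂_{k+1}, so:

  H_0: rank C_0 − rank ∂_1 = 6 − 5 = 1, and the invariant factors of ∂_1 are all 1, so H_0 ≅ Z.
  H_1: rank ker ∂_1 − rank ∂_2 = (12 − 5) − 6 = 1, and the invariant factors of ∂_2 are all 1, so H_1 ≅ Z.
  H_2: rank ker ∂_2 − rank ∂_3 = (6 − 6) − 0 = 0, and there is no ∂_3, so H_2 ≅ 0.

As a check, the Euler characteristic is 6 − 12 + 6 = 0, which agrees with 1 − 1 + 0 = 0.

H_0 = Z,  H_1 = Z,  H_2 = 0.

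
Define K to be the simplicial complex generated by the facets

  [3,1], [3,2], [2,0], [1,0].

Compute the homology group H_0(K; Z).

Take the total order 0 < 1 < 2 < 3 on the vertex set. Then K (dimension 1) consists of the simplices:

  0-simplices (4): [0], [1], [2], [3]
  1-simplices (4): [0,1], [0,2], [1,3], [2,3]

so the chain groups are C_0 ≅ Z^4, C_1 ≅ Z^4.

Boundary ∂_1: C_1 → C_0 sends each edge [p,q] (with p < q) to q − p.
The resulting 4×4 matrix has rank 3, and its Smith normal form has invariant factors (1,1,1).

Reading off H_k = ker ∂_k / im ∂_{k+1}:

  H_0: rank C_0 − rank ∂_1 = 4 − 3 = 1, and the invariant factors of ∂_1 are all 1, so H_0 = Z.

(K is a triangulation of the circle S^1.)

H_0 ≅ Z.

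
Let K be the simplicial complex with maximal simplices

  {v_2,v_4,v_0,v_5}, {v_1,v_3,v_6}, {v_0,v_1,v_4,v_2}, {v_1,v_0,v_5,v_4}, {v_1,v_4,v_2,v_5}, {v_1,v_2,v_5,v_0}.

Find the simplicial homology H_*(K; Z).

H_0 ≅ Z,  H_1 = 0,  H_2 = 0,  H_3 ≅ Z.

We work with the vertex ordering v_0 < v_1 < v_2 < v_3 < v_4 < v_5 < v_6. The simplices of K, each written with vertices in increasing order, are:

  0-simplices (7): [v_0], [v_1], [v_2], [v_3], [v_4], [v_5], [v_6]
  1-simplices (13): [v_0,v_1], [v_0,v_2], [v_0,v_4], [v_0,v_5], [v_1,v_2], [v_1,v_3], [v_1,v_4], [v_1,v_5], [v_1,v_6], [v_2,v_4], [v_2,v_5], [v_3,v_6], [v_4,v_5]
  2-simplices (11): (11 of them)
  3-simplices (5): [v_0,v_1,v_2,v_4], [v_0,v_1,v_2,v_5], [v_0,v_1,v_4,v_5], [v_0,v_2,v_4,v_5], [v_1,v_2,v_4,v_5]

so the chain groups are C_0 ≅ Z^7, C_1 ≅ Z^13, C_2 ≅ Z^11, C_3 ≅ Z^5.

∂_1: C_1 → C_0 maps an edge to its endpoints' difference, ∂[p,q] = q − p. For instance
  ∂[v_1,v_4] = [v_4] − [v_1].
As a 7×13 matrix over Z this has rank 6, with invariant factors (1,1,1,1,1,1).

Boundary ∂_2: C_2 → C_1 acts by ∂[p,q,r] = [q,r] − [p,r] + [p,q]. For instance
  ∂[v_0,v_1,v_5] = [v_1,v_5] − [v_0,v_5] + [v_0,v_1],
  ∂[v_0,v_4,v_5] = [v_4,v_5] − [v_0,v_5] + [v_0,v_4].
As a 13×11 matrix over Z this has rank 7, with invariant factors (1,1,1,1,1,1,1).

∂_3: C_3 → C_2 sends each 3-simplex σ to the alternating sum Σ_i (−1)^i (σ with its i-th vertex removed). For instance
  ∂[v_0,v_1,v_2,v_4] = [v_1,v_2,v_4] − [v_0,v_2,v_4] + [v_0,v_1,v_4] − [v_0,v_1,v_2],
  ∂[v_0,v_2,v_4,v_5] = [v_2,v_4,v_5] − [v_0,v_4,v_5] + [v_0,v_2,v_5] − [v_0,v_2,v_4].
This gives a 11×5 integer matrix of rank 4; reducing to Smith normal form yields diagonal entries (1,1,1,1).

Computing H_k = (kernel of ∂_k) / (image of ∂_{k+1}):

  H_0: rank C_0 − rank ∂_1 = 7 − 6 = 1, and the invariant factors of ∂_1 are all 1, so H_0 ≅ Z.
  H_1: rank ker ∂_1 − rank ∂_2 = (13 − 6) − 7 = 0, and the invariant factors of ∂_2 are all 1, so H_1 ≅ 0.
  H_2: rank ker ∂_2 − rank ∂_3 = (11 − 7) − 4 = 0, and the invariant factors of ∂_3 are all 1, so H_2 ≅ 0.
  H_3: rank ker ∂_3 − rank ∂_4 = (5 − 4) − 0 = 1, and there is no ∂_4, so H_3 ≅ Z.

As a check, the Euler characteristic is 7 − 13 + 11 − 5 = 0, which agrees with 1 − 0 + 0 − 1 = 0.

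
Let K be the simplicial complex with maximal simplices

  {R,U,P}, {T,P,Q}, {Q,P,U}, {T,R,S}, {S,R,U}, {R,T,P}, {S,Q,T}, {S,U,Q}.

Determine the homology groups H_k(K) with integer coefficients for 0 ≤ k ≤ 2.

Fix the vertex order P < Q < R < S < T < U and write every simplex with vertices in increasing order. Then dim K = 2 and the simplices of K are:

  0-simplices (6): P, Q, R, S, T, U
  1-simplices (12): PQ, PR, PT, PU, QS, QT, QU, RS, RT, RU, ST, SU
  2-simplices (8): PQT, PQU, PRT, PRU, QST, QSU, RST, RSU

Hence C_0 ≅ Z^6, C_1 ≅ Z^12, C_2 ≅ Z^8.

∂_1: C_1 → C_0 maps an edge to its endpoints' difference, ∂[p,q] = q − p.
This gives a 6×12 integer matrix of rank 5; reducing to Smith normal form yields diagonal entries (1,1,1,1,1).

∂_2: C_2 → C_1 sends each 2-simplex [p,q,r] to [q,r] − [p,r] + [p,q]. For instance
  ∂PQU = QU − PU + PQ,
  ∂PQT = QT − PT + PQ.
This gives a 12×8 integer matrix of rank 7; reducing to Smith normal form yields diagonal entries (1,1,1,1,1,1,1).

Reading off H_k = ker ∂_k / im ∂_{k+1}:

  H_0: rank C_0 − rank ∂_1 = 6 − 5 = 1, and the invariant factors of ∂_1 are all 1, so H_0 = Z.
  H_1: rank ker ∂_1 − rank ∂_2 = (12 − 5) − 7 = 0, and the invariant factors of ∂_2 are all 1, so H_1 = 0.
  H_2: rank ker ∂_2 − rank ∂_3 = (8 − 7) − 0 = 1, and there is no ∂_3, so H_2 = Z.

As a check, the Euler characteristic is 6 − 12 + 8 = 2, which agrees with 1 − 0 + 1 = 2.
(K is a triangulation of the 2-sphere S^2.)

H_0 ≅ Z,  H_1 = 0,  H_2 ≅ Z.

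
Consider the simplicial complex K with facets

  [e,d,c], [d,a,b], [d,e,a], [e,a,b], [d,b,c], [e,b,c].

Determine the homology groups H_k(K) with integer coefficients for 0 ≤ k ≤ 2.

H_0 ≅ Z,  H_1 = 0,  H_2 ≅ Z.

Fix the vertex order a < b < c < d < e and write every simplex with vertices in increasing order. Then dim K = 2 and the simplices of K are:

  0-simplices (5): a, b, c, d, e
  1-simplices (9): ab, ad, ae, bc, bd, be, cd, ce, de
  2-simplices (6): abd, abe, ade, bcd, bce, cde

so the chain groups are C_0 ≅ Z^5, C_1 ≅ Z^9, C_2 ≅ Z^6.

The boundary map ∂_1: C_1 → C_0 is given by ∂[p,q] = [q] − [p]. For instance
  ∂bc = c − b.
As a 5×9 matrix over Z this has rank 4, with invariant factors (1,1,1,1).

∂_2: C_2 → C_1 acts by ∂[p,q,r] = [q,r] − [p,r] + [p,q]. For instance
  ∂abd = bd − ad + ab,
  ∂bce = ce − be + bc.
The 9×6 boundary matrix has rank 5 and Smith normal form diag(1,1,1,1,1).

Reading off H_k = ker ∂_k / im ∂_{k+1}:

  H_0: rank C_0 − rank ∂_1 = 5 − 4 = 1, and the invariant factors of ∂_1 are all 1, so H_0 = Z.
  H_1: rank ker ∂_1 − rank ∂_2 = (9 − 4) − 5 = 0, and the invariant factors of ∂_2 are all 1, so H_1 = 0.
  H_2: rank ker ∂_2 − rank ∂_3 = (6 − 5) − 0 = 1, and there is no ∂_3, so H_2 = Z.

As a check, the Euler characteristic is 5 − 9 + 6 = 2, which agrees with 1 − 0 + 1 = 2.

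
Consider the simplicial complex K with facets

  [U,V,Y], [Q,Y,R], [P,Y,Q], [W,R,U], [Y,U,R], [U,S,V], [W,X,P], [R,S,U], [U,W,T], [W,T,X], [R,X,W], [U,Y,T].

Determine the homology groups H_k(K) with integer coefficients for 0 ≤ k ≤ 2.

We work with the vertex ordering P < Q < R < S < T < U < V < W < X < Y. The simplices of K, each written with vertices in increasing order, are:

  0-simplices (10): P, Q, R, S, T, U, V, W, X, Y
  1-simplices (22): PQ, PW, PX, PY, QR, QY, RS, RU, RW, RX, RY, SU, SV, TU, TW, TX, TY, UV, UW, UY, VY, WX
  2-simplices (12): PQY, PWX, QRY, RSU, RUW, RUY, RWX, SUV, TUW, TUY, TWX, UVY

so the chain groups are C_0 ≅ Z^10, C_1 ≅ Z^22, C_2 ≅ Z^12.

Boundary ∂_1: C_1 → C_0 is given by ∂[p,q] = [q] − [p]. For instance
  ∂SU = U − S.
This gives a 10×22 integer matrix of rank 9; reducing to Smith normal form yields diagonal entries (1,1,1,1,1,1,1,1,1).

The boundary map ∂_2: C_2 → C_1 acts by ∂[p,q,r] = [q,r] − [p,r] + [p,q]. For instance
  ∂UVY = VY − UY + UV,
  ∂PWX = WX − PX + PW.
This gives a 22×12 integer matrix of rank 12; reducing to Smith normal form yields diagonal entries (1,1,1,1,1,1,1,1,1,1,1,1).

From H_k ≅ ker(∂_k) / im(∂_{k+1}) we obtain:

  H_0: rank C_0 − rank ∂_1 = 10 − 9 = 1, and the invariant factors of ∂_1 are all 1, so H_0 = Z.
  H_1: rank ker ∂_1 − rank ∂_2 = (22 − 9) − 12 = 1, and the invariant factors of ∂_2 are all 1, so H_1 = Z.
  H_2: rank ker ∂_2 − rank ∂_3 = (12 − 12) − 0 = 0, and there is no ∂_3, so H_2 = 0.

As a check, the Euler characteristic is 10 − 22 + 12 = 0, which agrees with 1 − 1 + 0 = 0.

H_0 ≅ Z,  H_1 ≅ Z,  H_2 = 0.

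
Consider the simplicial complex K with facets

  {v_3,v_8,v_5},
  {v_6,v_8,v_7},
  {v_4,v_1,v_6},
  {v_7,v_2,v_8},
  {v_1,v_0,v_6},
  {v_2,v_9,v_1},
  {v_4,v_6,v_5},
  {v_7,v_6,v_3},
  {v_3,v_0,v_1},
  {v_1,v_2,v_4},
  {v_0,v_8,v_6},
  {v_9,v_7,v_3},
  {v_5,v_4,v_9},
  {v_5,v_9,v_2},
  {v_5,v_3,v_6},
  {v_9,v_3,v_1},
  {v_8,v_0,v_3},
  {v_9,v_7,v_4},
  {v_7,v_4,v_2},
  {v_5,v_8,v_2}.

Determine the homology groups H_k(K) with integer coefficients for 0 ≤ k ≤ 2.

Take the total order v_0 < v_1 < v_2 < v_3 < v_4 < v_5 < v_6 < v_7 < v_8 < v_9 on the vertex set. Then K (dimension 2) consists of the simplices:

  0-simplices (10): [v_0], [v_1], [v_2], [v_3], [v_4], [v_5], [v_6], [v_7], [v_8], [v_9]
  1-simplices (30): (30 of them)
  2-simplices (20): (20 of them)

Hence C_0 ≅ Z^10, C_1 ≅ Z^30, C_2 ≅ Z^20.

∂_1: C_1 → C_0 is given by ∂[p,q] = [q] − [p].
This gives a 10×30 integer matrix of rank 9; reducing to Smith normal form yields diagonal entries (1,1,1,1,1,1,1,1,1).

∂_2: C_2 → C_1 acts by ∂[p,q,r] = [q,r] − [p,r] + [p,q]. For instance
  ∂[v_0,v_1,v_6] = [v_1,v_6] − [v_0,v_6] + [v_0,v_1],
  ∂[v_1,v_4,v_6] = [v_4,v_6] − [v_1,v_6] + [v_1,v_4].
The 30×20 boundary matrix has rank 20 and Smith normal form diag(1,1,1,1,1,1,1,1,1,1,1,1,1,1,1,1,1,1,1,2).

Reading off H_k = ker ∂_k / im ∂_{k+1}:

  H_0: rank C_0 − rank ∂_1 = 10 − 9 = 1, and the invariant factors of ∂_1 are all 1, so H_0 ≅ Z.
  H_1: rank ker ∂_1 − rank ∂_2 = (30 − 9) − 20 = 1, and ∂_2 has invariant factor 2 > 1, so H_1 ≅ Z ⊕ Z/2Z.
  H_2: rank ker ∂_2 − rank ∂_3 = (20 − 20) − 0 = 0, and there is no ∂_3, so H_2 ≅ 0.

As a check, the Euler characteristic is 10 − 30 + 20 = 0, which agrees with 1 − 1 + 0 = 0.
(K is a triangulation of the Klein bottle.)

H_0 ≅ Z,  H_1 ≅ Z ⊕ Z/2Z,  H_2 = 0.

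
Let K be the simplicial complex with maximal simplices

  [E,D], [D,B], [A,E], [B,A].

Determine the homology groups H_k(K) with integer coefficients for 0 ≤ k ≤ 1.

Order the vertices as A < B < D < E. Listing each simplex with vertices in this order, K has dimension 1 with simplices:

  0-simplices (4): A, B, D, E
  1-simplices (4): AB, AE, BD, DE

Hence C_0 ≅ Z^4, C_1 ≅ Z^4.

The boundary map ∂_1: C_1 → C_0 maps an edge to its endpoints' difference, ∂[p,q] = q − p. For instance
  ∂DE = E − D.
As a 4×4 matrix over Z this has rank 3, with invariant factors (1,1,1).

Now H_k = ker ∂_k / im ∂_{k+1}, so:

  H_0: rank C_0 − rank ∂_1 = 4 − 3 = 1, and the invariant factors of ∂_1 are all 1, so H_0 = Z.
  H_1: rank ker ∂_1 − rank ∂_2 = (4 − 3) − 0 = 1, and there is no ∂_2, so H_1 = Z.

H_0 = Z,  H_1 = Z.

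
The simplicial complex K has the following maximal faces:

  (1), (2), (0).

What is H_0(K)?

H_0 ≅ Z^3.

Order the vertices as 0 < 1 < 2. Listing each simplex with vertices in this order, K has dimension 0 with simplices:

  0-simplices (3): [0], [1], [2]

so the chain groups are C_0 ≅ Z^3.

Computing H_k = (kernel of ∂_k) / (image of ∂_{k+1}):

  H_0: rank C_0 − rank ∂_1 = 3 − 0 = 3, and there is no ∂_1, so H_0 = Z^3.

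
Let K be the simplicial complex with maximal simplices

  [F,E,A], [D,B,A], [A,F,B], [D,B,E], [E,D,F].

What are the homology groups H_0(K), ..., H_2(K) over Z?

H_0 = Z,  H_1 = Z,  H_2 = 0.

Take the total order A < B < D < E < F on the vertex set. Then K (dimension 2) consists of the simplices:

  0-simplices (5): A, B, D, E, F
  1-simplices (10): AB, AD, AE, AF, BD, BE, BF, DE, DF, EF
  2-simplices (5): ABD, ABF, AEF, BDE, DEF

so the chain groups are C_0 ≅ Z^5, C_1 ≅ Z^10, C_2 ≅ Z^5.

Boundary ∂_1: C_1 → C_0 sends each edge [p,q] (with p < q) to q − p.
As a 5×10 matrix over Z this has rank 4, with invariant factors (1,1,1,1).

The boundary map ∂_2: C_2 → C_1 sends each 2-simplex [p,q,r] to [q,r] − [p,r] + [p,q]. For instance
  ∂ABD = BD − AD + AB,
  ∂AEF = EF − AF + AE.
The resulting 10×5 matrix has rank 5, and its Smith normal form has invariant factors (1,1,1,1,1).

From H_k ≅ ker(∂_k) / im(∂_{k+1}) we obtain:

  H_0: rank C_0 − rank ∂_1 = 5 − 4 = 1, and the invariant factors of ∂_1 are all 1, so H_0 = Z.
  H_1: rank ker ∂_1 − rank ∂_2 = (10 − 4) − 5 = 1, and the invariant factors of ∂_2 are all 1, so H_1 = Z.
  H_2: rank ker ∂_2 − rank ∂_3 = (5 − 5) − 0 = 0, and there is no ∂_3, so H_2 = 0.

(K is a triangulation of the Möbius band.)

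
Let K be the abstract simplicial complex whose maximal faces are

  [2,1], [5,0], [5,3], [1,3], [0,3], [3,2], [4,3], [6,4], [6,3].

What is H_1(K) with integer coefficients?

We work with the vertex ordering 0 < 1 < 2 < 3 < 4 < 5 < 6. The simplices of K, each written with vertices in increasing order, are:

  0-simplices (7): [0], [1], [2], [3], [4], [5], [6]
  1-simplices (9): [0,3], [0,5], [1,2], [1,3], [2,3], [3,4], [3,5], [3,6], [4,6]

Hence C_0 ≅ Z^7, C_1 ≅ Z^9.

∂_1: C_1 → C_0 sends each edge [p,q] (with p < q) to q − p. For instance
  ∂[0,3] = [3] − [0].
This gives a 7×9 integer matrix of rank 6; reducing to Smith normal form yields diagonal entries (1,1,1,1,1,1).

Computing H_k = (kernel of ∂_k) / (image of ∂_{k+1}):

  H_1: rank ker ∂_1 − rank ∂_2 = (9 − 6) − 0 = 3, and there is no ∂_2, so H_1 = Z^3.

(K is a triangulation of a wedge of 3 circles.)

H_1 = Z^3.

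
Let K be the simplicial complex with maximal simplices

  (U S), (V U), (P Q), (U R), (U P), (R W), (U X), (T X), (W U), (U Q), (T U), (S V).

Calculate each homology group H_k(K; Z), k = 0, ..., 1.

H_0 ≅ Z,  H_1 ≅ Z^4.

We work with the vertex ordering P < Q < R < S < T < U < V < W < X. The simplices of K, each written with vertices in increasing order, are:

  0-simplices (9): P, Q, R, S, T, U, V, W, X
  1-simplices (12): PQ, PU, QU, RU, RW, SU, SV, TU, TX, UV, UW, UX

giving chain groups C_0 ≅ Z^9, C_1 ≅ Z^12.

∂_1: C_1 → C_0 is given by ∂[p,q] = [q] − [p].
The 9×12 boundary matrix has rank 8 and Smith normal form diag(1,1,1,1,1,1,1,1).

Now H_k = ker ∂_k / im ∂_{k+1}, so:

  H_0: rank C_0 − rank ∂_1 = 9 − 8 = 1, and the invariant factors of ∂_1 are all 1, so H_0 ≅ Z.
  H_1: rank ker ∂_1 − rank ∂_2 = (12 − 8) − 0 = 4, and there is no ∂_2, so H_1 ≅ Z^4.

(K is a triangulation of a wedge of 4 circles.)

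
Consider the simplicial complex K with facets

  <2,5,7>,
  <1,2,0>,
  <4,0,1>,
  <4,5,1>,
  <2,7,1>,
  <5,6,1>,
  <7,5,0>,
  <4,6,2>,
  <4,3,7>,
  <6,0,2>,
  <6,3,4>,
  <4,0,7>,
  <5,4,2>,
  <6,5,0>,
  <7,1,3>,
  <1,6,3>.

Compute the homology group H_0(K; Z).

Fix the vertex order 0 < 1 < 2 < 3 < 4 < 5 < 6 < 7 and write every simplex with vertices in increasing order. Then dim K = 2 and the simplices of K are:

  0-simplices (8): [0], [1], [2], [3], [4], [5], [6], [7]
  1-simplices (24): (24 of them)
  2-simplices (16): [0,1,2], [0,1,4], [0,2,6], [0,4,7], [0,5,6], [0,5,7], [1,2,7], [1,3,6], [1,3,7], [1,4,5], [1,5,6], [2,4,5], [2,4,6], [2,5,7], [3,4,6], [3,4,7]

so the chain groups are C_0 ≅ Z^8, C_1 ≅ Z^24, C_2 ≅ Z^16.

The boundary map ∂_1: C_1 → C_0 maps an edge to its endpoints' difference, ∂[p,q] = q − p. For instance
  ∂[0,5] = [5] − [0].
The resulting 8×24 matrix has rank 7, and its Smith normal form has invariant factors (1,1,1,1,1,1,1).

Boundary ∂_2: C_2 → C_1 acts by ∂[p,q,r] = [q,r] − [p,r] + [p,q]. For instance
  ∂[0,5,6] = [5,6] − [0,6] + [0,5],
  ∂[1,3,7] = [3,7] − [1,7] + [1,3].
This gives a 24×16 integer matrix of rank 15; reducing to Smith normal form yields diagonal entries (1,1,1,1,1,1,1,1,1,1,1,1,1,1,1).

From H_k ≅ ker(∂_k) / im(∂_{k+1}) we obtain:

  H_0: rank C_0 − rank ∂_1 = 8 − 7 = 1, and the invariant factors of ∂_1 are all 1, so H_0 = Z.

H_0 = Z.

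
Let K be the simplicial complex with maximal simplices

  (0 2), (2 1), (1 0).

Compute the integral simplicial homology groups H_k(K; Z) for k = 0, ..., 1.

We work with the vertex ordering 0 < 1 < 2. The simplices of K, each written with vertices in increasing order, are:

  0-simplices (3): [0], [1], [2]
  1-simplices (3): [0,1], [0,2], [1,2]

Hence C_0 ≅ Z^3, C_1 ≅ Z^3.

The boundary map ∂_1: C_1 → C_0 is given by ∂[p,q] = [q] − [p]. For instance
  ∂[0,2] = [2] − [0].
As a 3×3 matrix over Z this has rank 2, with invariant factors (1,1).

Computing H_k = (kernel of ∂_k) / (image of ∂_{k+1}):

  H_0: rank C_0 − rank ∂_1 = 3 − 2 = 1, and the invariant factors of ∂_1 are all 1, so H_0 ≅ Z.
  H_1: rank ker ∂_1 − rank ∂_2 = (3 − 2) − 0 = 1, and there is no ∂_2, so H_1 ≅ Z.

H_0 = Z,  H_1 = Z.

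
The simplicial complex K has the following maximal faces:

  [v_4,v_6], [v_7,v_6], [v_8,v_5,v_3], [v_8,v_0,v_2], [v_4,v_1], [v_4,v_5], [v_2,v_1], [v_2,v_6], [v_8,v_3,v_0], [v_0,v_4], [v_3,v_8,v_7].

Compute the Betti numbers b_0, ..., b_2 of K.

Order the vertices as v_0 < v_1 < v_2 < v_3 < v_4 < v_5 < v_6 < v_7 < v_8. Listing each simplex with vertices in this order, K has dimension 2 with simplices:

  0-simplices (9): [v_0], [v_1], [v_2], [v_3], [v_4], [v_5], [v_6], [v_7], [v_8]
  1-simplices (16): (16 of them)
  2-simplices (4): [v_0,v_2,v_8], [v_0,v_3,v_8], [v_3,v_5,v_8], [v_3,v_7,v_8]

so the chain groups are C_0 ≅ Z^9, C_1 ≅ Z^16, C_2 ≅ Z^4.

∂_1: C_1 → C_0 maps an edge to its endpoints' difference, ∂[p,q] = q − p.
As a 9×16 matrix over Z this has rank 8, with invariant factors (1,1,1,1,1,1,1,1).

∂_2: C_2 → C_1 maps a triangle to the signed sum of its edges. For instance
  ∂[v_3,v_7,v_8] = [v_7,v_8] − [v_3,v_8] + [v_3,v_7],
  ∂[v_0,v_2,v_8] = [v_2,v_8] − [v_0,v_8] + [v_0,v_2].
The 16×4 boundary matrix has rank 4 and Smith normal form diag(1,1,1,1).

Computing H_k = (kernel of ∂_k) / (image of ∂_{k+1}):

  H_0: rank C_0 − rank ∂_1 = 9 − 8 = 1, and the invariant factors of ∂_1 are all 1, so H_0 = Z.
  H_1: rank ker ∂_1 − rank ∂_2 = (16 − 8) − 4 = 4, and the invariant factors of ∂_2 are all 1, so H_1 = Z^4.
  H_2: rank ker ∂_2 − rank ∂_3 = (4 − 4) − 0 = 0, and there is no ∂_3, so H_2 = 0.

Hence the Betti numbers are b_0 = 1, b_1 = 4, b_2 = 0.

b_0 = 1, b_1 = 4, b_2 = 0.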